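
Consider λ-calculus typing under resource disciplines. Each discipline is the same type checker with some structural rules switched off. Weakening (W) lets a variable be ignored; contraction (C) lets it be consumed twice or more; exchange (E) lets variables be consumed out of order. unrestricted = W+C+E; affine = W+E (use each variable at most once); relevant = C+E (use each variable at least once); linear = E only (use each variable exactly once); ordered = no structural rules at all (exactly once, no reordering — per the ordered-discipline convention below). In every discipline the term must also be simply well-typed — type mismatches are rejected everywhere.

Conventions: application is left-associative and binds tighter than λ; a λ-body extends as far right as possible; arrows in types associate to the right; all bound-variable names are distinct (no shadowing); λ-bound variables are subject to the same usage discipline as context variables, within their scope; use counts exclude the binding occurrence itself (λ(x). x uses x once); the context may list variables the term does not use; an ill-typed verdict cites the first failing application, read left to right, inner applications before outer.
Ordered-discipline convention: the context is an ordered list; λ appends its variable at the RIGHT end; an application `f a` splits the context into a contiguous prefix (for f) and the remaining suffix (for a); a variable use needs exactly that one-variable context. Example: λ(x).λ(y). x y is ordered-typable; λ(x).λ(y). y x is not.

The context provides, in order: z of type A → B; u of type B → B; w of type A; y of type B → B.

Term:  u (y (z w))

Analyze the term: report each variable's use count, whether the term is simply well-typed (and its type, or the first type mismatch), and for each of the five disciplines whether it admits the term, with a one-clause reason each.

use counts: z: 1, u: 1, w: 1, y: 1
left-to-right use order: u, y, z, w
typing: ✓ — B
ordered ✗ (no contiguous prefix/suffix split fits u, y, z, w)
linear ✓ (z, u, w, y: one use apiece)
affine ✓ (no duplicate uses among z, u, w, y)
relevant ✓ (every one of z, u, w, y appears)
unrestricted ✓ (simply typable at B; W, C, E all held)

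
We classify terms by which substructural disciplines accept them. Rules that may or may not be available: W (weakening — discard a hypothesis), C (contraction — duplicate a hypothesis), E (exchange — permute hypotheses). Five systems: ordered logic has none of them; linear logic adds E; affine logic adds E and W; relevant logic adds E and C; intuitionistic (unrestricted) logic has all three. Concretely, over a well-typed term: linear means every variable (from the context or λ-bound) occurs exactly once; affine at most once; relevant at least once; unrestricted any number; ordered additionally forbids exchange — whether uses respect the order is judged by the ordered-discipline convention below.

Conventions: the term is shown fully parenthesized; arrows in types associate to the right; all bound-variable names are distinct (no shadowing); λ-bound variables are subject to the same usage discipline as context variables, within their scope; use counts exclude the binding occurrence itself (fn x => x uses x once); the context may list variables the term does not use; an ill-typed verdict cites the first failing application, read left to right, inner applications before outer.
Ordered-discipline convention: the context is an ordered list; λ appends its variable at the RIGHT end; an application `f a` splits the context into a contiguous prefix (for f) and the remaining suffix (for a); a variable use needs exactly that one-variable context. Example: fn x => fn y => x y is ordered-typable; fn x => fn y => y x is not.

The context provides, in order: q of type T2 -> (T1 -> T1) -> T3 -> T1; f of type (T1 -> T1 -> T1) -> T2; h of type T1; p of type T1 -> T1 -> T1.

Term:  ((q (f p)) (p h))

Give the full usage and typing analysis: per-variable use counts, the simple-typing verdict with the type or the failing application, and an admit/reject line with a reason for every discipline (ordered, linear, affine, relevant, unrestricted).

counts: q: 1×; f: 1×; h: 1×; p: 2×
use order (left to right): q, f, p, p, h
typing: the term checks, with type T3 -> T1
ordered: ✗ — uses contraction: p ×2
linear: ✗ — uses contraction: p ×2
affine: ✗ — uses contraction: p ×2
relevant: ✓ — every one of q, f, h, p appears
unrestricted: ✓ — typability at T3 -> T1 is all that's needed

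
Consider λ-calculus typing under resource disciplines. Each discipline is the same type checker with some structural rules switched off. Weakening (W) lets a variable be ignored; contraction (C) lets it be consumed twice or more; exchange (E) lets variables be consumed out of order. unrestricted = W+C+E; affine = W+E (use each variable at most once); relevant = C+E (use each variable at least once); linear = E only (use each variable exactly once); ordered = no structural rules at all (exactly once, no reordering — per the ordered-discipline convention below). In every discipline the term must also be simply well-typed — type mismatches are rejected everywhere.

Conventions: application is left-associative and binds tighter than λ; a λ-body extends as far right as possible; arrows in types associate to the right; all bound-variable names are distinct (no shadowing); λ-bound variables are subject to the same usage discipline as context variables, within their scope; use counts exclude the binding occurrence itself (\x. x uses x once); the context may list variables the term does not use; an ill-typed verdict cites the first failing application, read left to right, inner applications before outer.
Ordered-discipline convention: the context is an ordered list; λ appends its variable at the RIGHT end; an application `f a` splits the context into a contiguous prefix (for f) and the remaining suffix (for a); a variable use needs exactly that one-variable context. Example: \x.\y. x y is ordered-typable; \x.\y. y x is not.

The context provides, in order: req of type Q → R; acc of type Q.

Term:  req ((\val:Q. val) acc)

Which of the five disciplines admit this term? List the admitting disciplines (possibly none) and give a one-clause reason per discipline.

admitted in: ordered, linear, affine, relevant, unrestricted
variable uses: req ×1; acc ×1; val [bound] ×1
left-to-right use order: req, val, acc
typing: ✓ — R
ordered: ✓ — req, acc, val once each; derivable with no W/C/E
linear: ✓ — single use per variable (req, acc, val)
affine: ✓ — no duplicate uses among req, acc, val
relevant: ✓ — at least one use each (req, acc, val)
unrestricted: ✓ — typability at R is all that's needed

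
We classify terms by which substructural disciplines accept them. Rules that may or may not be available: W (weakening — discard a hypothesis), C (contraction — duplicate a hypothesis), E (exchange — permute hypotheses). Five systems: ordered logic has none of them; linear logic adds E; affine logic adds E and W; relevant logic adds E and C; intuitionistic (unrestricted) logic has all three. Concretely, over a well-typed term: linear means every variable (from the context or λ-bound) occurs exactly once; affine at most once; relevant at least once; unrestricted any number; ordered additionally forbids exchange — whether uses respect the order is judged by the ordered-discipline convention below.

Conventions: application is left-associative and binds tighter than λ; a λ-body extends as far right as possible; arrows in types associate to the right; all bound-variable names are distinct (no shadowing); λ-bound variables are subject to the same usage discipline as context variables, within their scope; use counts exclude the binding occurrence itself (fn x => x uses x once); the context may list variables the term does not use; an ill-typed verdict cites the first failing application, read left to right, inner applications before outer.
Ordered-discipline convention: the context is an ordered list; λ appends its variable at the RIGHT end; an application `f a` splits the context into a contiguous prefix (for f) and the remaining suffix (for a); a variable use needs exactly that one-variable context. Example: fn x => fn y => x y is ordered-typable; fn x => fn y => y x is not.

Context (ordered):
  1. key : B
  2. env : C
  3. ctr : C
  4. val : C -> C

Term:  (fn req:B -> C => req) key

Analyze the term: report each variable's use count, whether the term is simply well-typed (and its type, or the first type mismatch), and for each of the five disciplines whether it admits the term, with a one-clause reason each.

variable uses: key=1; env=0; ctr=0; val=0; req [bound]=1
left-to-right use order: req, key
typing: ill-typed: argument of type B where B -> C is required
ordered: ✗, the type mismatch rejects it
linear: ✗, not simply typable
affine: ✗, fails simple typing
relevant: ✗, a type mismatch blocks all five
unrestricted: ✗, the type mismatch rejects it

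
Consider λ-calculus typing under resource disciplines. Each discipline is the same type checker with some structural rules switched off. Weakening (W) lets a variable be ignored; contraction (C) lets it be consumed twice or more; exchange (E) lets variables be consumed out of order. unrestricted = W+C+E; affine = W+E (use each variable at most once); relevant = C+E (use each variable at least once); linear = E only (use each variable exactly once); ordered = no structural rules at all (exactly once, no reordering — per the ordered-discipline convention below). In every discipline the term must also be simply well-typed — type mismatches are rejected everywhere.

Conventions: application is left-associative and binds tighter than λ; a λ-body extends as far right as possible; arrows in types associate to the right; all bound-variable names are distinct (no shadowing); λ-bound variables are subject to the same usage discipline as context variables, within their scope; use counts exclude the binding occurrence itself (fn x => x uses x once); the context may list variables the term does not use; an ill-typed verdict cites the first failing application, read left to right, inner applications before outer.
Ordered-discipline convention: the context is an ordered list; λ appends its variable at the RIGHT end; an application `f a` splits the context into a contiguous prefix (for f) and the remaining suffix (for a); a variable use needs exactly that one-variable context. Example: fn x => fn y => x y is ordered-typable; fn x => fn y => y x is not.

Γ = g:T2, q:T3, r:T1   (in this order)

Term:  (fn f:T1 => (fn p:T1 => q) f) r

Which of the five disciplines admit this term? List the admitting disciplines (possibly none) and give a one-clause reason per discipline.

admitting disciplines: affine, unrestricted
counts: g: 0×; q: 1×; r: 1×; f (bound): 1×; p (bound): 0×
order of uses: q, f, r
typing: well-typed — term : T3
ordered: ✗, needs weakening: g, p unused
linear: ✗, needs weakening: g, p unused
affine: ✓, g, q, r, f, p: no repeats, contraction unneeded
relevant: ✗, needs weakening: g, p unused
unrestricted: ✓, simply typable at T3; W, C, E all held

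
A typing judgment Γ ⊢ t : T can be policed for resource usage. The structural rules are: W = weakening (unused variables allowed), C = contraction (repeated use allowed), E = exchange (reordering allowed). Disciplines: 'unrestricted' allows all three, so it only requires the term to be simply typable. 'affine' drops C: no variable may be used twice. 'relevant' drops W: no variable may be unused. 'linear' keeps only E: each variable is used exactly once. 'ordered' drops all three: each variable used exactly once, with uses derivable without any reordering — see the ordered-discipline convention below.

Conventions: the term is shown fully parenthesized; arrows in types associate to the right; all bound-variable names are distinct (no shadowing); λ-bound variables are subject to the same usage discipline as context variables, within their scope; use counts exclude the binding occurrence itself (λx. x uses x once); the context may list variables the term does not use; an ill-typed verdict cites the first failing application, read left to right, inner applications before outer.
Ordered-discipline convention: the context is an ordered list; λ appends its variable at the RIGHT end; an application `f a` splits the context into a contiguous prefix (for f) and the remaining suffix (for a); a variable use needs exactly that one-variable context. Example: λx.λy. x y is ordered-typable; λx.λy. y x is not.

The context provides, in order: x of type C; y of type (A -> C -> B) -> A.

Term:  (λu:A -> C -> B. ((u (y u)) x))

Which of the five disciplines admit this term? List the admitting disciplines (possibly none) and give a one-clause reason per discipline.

admitting disciplines: relevant, unrestricted
counts: x=1; y=1; u [bound]=2
use order (left to right): u, y, u, x
typing: the term checks, with type (A -> C -> B) -> B
ordered: ✗, u ×2 used more than once (contraction)
linear: ✗, u ×2 used more than once (contraction)
affine: ✗, u ×2 used more than once (contraction)
relevant: ✓, every one of x, y, u appears
unrestricted: ✓, type-checks ((A -> C -> B) -> B) and nothing is barred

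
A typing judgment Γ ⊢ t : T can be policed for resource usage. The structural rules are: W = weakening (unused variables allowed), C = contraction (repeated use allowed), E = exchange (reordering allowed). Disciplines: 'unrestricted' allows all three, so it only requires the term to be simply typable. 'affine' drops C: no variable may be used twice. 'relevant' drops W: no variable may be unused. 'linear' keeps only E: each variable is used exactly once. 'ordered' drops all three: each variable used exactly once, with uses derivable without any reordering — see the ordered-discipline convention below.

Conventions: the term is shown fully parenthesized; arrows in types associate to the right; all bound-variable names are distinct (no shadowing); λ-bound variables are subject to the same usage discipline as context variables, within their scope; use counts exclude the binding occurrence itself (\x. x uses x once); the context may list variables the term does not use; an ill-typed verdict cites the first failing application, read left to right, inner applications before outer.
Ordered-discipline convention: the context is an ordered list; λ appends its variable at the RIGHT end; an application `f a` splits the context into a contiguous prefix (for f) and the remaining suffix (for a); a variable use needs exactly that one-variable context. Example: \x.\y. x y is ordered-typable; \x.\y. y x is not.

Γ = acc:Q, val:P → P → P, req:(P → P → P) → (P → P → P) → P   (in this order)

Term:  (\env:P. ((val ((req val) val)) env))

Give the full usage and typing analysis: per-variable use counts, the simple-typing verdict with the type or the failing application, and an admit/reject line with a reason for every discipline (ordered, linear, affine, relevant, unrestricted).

usage: acc: 0; val: 3; req: 1; env [bound]: 1
uses in reading order: val, req, val, val, env
typing: ✓ — P → P
ordered: ✗ — repeated use of val ×3; needs weakening: acc unused
linear: ✗ — repeated use of val ×3; needs weakening: acc unused
affine: ✗ — repeated use of val ×3
relevant: ✗ — needs weakening: acc unused
unrestricted: ✓ — type-checks (P → P) and nothing is barred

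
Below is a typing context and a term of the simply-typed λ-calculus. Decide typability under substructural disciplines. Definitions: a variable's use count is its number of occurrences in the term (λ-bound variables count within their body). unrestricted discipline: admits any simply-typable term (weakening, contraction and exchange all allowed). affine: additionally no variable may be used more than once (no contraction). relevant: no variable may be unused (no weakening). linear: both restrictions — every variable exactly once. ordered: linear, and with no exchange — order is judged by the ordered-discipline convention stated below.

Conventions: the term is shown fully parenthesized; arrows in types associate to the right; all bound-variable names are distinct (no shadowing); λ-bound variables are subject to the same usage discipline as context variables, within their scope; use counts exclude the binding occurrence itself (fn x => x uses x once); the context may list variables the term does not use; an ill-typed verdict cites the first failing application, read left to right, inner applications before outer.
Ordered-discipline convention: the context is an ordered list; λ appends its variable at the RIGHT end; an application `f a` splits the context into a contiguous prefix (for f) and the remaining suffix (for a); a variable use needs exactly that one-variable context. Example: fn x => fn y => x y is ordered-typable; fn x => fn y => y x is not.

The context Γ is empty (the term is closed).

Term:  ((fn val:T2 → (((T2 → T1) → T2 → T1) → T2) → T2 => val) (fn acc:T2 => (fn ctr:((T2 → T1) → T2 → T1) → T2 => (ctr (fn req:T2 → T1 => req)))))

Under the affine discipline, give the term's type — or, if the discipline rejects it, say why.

term : T2 → (((T2 → T1) → T2 → T1) → T2) → T2
usage: val (λ-bound): 1, acc (λ-bound): 0, ctr (λ-bound): 1, req (λ-bound): 1
uses in reading order: val, ctr, req
typing: well-typed at T2 → (((T2 → T1) → T2 → T1) → T2) → T2
all disciplines: ordered ✗, linear ✗, affine ✓, relevant ✗, unrestricted ✓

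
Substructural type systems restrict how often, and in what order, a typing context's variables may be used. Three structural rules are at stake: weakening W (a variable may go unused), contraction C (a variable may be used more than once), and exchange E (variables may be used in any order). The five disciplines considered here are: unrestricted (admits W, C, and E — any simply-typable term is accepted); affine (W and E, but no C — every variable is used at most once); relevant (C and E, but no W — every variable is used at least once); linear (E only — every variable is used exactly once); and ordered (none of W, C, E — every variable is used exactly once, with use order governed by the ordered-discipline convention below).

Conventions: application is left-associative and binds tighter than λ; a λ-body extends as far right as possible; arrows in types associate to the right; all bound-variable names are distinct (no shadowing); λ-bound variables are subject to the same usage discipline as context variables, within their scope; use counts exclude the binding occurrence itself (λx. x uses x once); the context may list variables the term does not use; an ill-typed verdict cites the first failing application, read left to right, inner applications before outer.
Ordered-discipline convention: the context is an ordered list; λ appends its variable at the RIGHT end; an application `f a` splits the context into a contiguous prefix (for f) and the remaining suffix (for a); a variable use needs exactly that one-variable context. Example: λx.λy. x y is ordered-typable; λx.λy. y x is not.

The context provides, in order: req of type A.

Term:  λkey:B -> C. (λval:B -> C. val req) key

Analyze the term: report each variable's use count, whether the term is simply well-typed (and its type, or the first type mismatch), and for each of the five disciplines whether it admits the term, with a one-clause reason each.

usage: req: 1×, key (λ-bound): 1×, val (λ-bound): 1×
uses in reading order: val, req, key
typing: ill-typed: argument of type A where B is required
ordered ✗ (fails simple typing)
linear ✗ (a type mismatch blocks all five)
affine ✗ (the type mismatch rejects it)
relevant ✗ (not simply typable)
unrestricted ✗ (fails simple typing)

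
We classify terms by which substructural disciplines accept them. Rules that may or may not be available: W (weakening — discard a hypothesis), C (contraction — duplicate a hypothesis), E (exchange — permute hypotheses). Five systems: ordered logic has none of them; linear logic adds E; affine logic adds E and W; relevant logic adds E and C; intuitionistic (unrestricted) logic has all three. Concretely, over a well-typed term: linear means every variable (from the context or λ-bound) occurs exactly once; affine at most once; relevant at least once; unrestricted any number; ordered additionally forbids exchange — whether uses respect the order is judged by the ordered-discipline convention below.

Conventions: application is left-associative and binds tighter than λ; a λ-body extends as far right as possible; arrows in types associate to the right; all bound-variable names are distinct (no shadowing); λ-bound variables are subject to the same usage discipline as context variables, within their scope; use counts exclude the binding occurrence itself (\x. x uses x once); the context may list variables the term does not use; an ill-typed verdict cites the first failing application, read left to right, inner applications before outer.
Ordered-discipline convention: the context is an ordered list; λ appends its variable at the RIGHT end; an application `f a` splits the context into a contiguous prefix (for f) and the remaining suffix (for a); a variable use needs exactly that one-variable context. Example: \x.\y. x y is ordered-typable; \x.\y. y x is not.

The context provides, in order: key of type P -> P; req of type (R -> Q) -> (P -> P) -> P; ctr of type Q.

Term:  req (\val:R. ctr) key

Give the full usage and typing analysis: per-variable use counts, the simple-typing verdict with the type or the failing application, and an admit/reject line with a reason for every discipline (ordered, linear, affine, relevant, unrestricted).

counts: key: 1×, req: 1×, ctr: 1×, val (bound): 0×
uses in reading order: req, ctr, key
typing: well-typed — term : P
ordered: ✗ — unused: val — weakening required
linear: ✗ — unused: val — weakening required
affine: ✓ — no duplicate uses among key, req, ctr, val
relevant: ✗ — unused: val — weakening required
unrestricted: ✓ — type-checks (P) and nothing is barred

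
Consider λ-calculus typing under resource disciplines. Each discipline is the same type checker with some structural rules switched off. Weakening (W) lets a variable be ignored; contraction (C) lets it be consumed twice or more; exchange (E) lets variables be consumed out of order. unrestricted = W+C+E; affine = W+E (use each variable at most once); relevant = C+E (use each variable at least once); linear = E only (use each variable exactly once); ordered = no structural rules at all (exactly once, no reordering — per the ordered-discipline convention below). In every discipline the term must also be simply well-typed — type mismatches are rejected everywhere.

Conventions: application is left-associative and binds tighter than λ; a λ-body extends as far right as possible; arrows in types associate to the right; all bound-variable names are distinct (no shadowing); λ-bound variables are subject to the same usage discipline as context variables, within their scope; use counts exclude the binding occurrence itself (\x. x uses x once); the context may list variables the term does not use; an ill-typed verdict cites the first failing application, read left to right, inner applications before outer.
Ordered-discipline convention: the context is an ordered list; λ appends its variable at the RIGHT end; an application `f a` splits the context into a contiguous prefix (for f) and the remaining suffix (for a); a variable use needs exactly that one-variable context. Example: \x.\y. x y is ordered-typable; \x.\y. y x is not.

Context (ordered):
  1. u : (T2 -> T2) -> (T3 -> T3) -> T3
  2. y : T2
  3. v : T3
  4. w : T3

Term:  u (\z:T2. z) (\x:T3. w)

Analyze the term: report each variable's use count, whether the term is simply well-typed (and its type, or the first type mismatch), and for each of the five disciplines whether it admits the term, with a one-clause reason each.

use counts: u: 1×, y: 0×, v: 0×, w: 1×, z (λ-bound): 1×, x (λ-bound): 0×
left-to-right use order: u, z, w
typing: ✓ — T3
ordered: ✗ — y, v, x left unused
linear: ✗ — y, v, x left unused
affine: ✓ — none of u, y, v, w, z, x used more than once
relevant: ✗ — y, v, x left unused
unrestricted: ✓ — simply typable at T3; W, C, E all held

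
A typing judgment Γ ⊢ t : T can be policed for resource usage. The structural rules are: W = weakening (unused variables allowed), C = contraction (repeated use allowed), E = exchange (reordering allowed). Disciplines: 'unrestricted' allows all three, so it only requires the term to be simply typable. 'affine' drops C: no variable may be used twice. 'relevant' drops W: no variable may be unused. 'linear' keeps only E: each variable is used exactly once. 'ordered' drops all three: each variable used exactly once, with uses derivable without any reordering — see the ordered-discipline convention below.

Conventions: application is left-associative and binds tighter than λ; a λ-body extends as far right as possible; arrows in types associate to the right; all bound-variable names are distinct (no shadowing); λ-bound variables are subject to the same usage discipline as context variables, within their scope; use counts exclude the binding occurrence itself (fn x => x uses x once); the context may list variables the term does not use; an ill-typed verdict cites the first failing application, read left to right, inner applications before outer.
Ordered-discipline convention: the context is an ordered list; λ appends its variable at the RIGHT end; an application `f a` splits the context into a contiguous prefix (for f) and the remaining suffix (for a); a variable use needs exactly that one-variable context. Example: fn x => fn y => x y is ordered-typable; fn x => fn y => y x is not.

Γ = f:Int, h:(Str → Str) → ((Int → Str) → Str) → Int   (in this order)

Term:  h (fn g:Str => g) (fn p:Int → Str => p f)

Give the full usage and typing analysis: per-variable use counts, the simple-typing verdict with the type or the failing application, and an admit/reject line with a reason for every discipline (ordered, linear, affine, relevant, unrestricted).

variable uses: f: 1×, h: 1×, g (bound): 1×, p (bound): 1×
uses in reading order: h, g, p, f
typing: ✓ — Int
ordered: ✗ — no ordered split (uses run h, g, p, f)
linear: ✓ — single use per variable (f, h, g, p)
affine: ✓ — f, h, g, p: no repeats, contraction unneeded
relevant: ✓ — none of f, h, g, p goes unused
unrestricted: ✓ — typability at Int is all that's needed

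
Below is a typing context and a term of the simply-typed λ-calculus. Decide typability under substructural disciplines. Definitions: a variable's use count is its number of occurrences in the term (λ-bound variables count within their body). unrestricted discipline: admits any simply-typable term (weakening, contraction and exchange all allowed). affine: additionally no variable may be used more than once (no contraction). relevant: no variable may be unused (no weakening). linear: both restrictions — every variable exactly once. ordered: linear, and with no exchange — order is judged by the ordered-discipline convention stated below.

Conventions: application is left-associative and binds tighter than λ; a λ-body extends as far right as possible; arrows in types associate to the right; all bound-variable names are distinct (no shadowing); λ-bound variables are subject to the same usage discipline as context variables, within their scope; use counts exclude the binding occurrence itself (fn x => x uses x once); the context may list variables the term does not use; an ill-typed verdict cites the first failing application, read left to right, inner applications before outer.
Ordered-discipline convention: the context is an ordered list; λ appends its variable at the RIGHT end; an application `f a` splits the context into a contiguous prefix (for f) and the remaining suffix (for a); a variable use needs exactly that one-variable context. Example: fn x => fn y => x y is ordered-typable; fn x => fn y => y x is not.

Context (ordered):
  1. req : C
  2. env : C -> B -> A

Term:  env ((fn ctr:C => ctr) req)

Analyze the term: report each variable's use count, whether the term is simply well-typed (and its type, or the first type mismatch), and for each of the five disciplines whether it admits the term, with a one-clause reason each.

usage: req ×1; env ×1; ctr (bound) ×1
uses in reading order: env, ctr, req
typing: well-typed — term : B -> A
ordered: ✗, no ordered split (uses run env, ctr, req)
linear: ✓, req, env, ctr: one use apiece
affine: ✓, at most one use each (req, env, ctr)
relevant: ✓, every one of req, env, ctr appears
unrestricted: ✓, typability at B -> A is all that's needed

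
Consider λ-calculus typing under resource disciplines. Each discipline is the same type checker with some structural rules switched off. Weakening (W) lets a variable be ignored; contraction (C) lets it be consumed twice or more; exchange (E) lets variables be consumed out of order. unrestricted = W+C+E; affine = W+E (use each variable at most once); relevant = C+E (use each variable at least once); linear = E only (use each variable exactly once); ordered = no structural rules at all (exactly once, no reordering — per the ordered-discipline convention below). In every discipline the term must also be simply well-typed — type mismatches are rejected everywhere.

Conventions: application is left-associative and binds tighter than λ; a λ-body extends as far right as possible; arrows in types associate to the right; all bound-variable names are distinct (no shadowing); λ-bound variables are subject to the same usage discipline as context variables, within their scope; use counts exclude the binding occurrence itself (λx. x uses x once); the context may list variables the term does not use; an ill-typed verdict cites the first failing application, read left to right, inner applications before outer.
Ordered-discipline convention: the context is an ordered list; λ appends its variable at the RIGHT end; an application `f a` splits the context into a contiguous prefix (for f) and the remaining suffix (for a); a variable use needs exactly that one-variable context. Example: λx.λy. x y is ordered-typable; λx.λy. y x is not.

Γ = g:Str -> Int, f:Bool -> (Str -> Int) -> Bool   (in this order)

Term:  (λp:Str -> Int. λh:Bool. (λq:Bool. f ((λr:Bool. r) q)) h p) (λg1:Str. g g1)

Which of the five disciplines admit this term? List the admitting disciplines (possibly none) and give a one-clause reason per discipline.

admitting disciplines: linear, affine, relevant, unrestricted
counts: g ×1, f ×1, p [bound] ×1, h [bound] ×1, q [bound] ×1, r [bound] ×1, g1 [bound] ×1
order of uses: f, r, q, h, p, g, g1
typing: well-typed at Bool -> Bool
ordered ✗ (no contiguous prefix/suffix split fits f, r, q, h, p, g, g1)
linear ✓ (g, f, p, h, q, r, g1: one use apiece)
affine ✓ (g, f, p, h, q, r, g1: no repeats, contraction unneeded)
relevant ✓ (none of g, f, p, h, q, r, g1 goes unused)
unrestricted ✓ (simply typable at Bool -> Bool; W, C, E all held)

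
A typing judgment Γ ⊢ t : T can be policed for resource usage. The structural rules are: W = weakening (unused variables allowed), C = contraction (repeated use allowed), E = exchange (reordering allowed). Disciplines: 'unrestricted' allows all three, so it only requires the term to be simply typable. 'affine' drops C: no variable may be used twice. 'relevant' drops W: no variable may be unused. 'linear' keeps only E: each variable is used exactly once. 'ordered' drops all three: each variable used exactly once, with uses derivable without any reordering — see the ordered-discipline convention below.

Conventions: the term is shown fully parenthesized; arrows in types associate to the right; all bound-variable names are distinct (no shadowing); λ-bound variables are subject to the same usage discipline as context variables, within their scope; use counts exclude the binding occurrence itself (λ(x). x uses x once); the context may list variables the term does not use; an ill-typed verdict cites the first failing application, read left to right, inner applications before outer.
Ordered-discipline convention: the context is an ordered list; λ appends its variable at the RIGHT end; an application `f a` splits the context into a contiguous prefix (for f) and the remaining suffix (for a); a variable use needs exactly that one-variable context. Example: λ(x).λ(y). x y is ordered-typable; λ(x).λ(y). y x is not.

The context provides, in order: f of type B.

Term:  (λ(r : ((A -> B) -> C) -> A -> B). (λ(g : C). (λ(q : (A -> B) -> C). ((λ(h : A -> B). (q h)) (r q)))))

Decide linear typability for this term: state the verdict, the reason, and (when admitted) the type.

no — repeated use of q ×2; f, g left unused
usage: f=0, r (bound)=1, g (bound)=0, q (bound)=2, h (bound)=1
left-to-right use order: q, h, r, q
typing: the term checks, with type (((A -> B) -> C) -> A -> B) -> C -> ((A -> B) -> C) -> C
across the five disciplines: ordered ✗, linear ✗, affine ✗, relevant ✗, unrestricted ✓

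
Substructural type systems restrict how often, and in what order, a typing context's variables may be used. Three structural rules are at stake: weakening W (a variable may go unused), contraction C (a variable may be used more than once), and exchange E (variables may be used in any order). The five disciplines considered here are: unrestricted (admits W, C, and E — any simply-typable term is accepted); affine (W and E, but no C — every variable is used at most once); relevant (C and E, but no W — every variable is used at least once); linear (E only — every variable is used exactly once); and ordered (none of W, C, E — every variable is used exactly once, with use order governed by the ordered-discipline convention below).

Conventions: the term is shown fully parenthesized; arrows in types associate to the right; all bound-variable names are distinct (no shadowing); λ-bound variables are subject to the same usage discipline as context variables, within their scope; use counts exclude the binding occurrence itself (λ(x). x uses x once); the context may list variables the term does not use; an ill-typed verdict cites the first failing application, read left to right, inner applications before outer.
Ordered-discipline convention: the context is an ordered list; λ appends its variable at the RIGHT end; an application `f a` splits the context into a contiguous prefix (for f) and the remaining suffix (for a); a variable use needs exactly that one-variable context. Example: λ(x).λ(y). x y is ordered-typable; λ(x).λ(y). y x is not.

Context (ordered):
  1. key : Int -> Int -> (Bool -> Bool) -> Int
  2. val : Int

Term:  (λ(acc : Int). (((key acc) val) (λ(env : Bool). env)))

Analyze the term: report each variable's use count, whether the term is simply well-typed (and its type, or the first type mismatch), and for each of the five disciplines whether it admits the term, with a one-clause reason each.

use counts: key: 1×; val: 1×; acc [bound]: 1×; env [bound]: 1×
use order (left to right): key, acc, val, env
typing: well-typed at Int -> Int
ordered: ✗, needs exchange: uses follow key, acc, val, env
linear: ✓, single use per variable (key, val, acc, env)
affine: ✓, key, val, acc, env: no repeats, contraction unneeded
relevant: ✓, every one of key, val, acc, env appears
unrestricted: ✓, simply typable at Int -> Int; W, C, E all held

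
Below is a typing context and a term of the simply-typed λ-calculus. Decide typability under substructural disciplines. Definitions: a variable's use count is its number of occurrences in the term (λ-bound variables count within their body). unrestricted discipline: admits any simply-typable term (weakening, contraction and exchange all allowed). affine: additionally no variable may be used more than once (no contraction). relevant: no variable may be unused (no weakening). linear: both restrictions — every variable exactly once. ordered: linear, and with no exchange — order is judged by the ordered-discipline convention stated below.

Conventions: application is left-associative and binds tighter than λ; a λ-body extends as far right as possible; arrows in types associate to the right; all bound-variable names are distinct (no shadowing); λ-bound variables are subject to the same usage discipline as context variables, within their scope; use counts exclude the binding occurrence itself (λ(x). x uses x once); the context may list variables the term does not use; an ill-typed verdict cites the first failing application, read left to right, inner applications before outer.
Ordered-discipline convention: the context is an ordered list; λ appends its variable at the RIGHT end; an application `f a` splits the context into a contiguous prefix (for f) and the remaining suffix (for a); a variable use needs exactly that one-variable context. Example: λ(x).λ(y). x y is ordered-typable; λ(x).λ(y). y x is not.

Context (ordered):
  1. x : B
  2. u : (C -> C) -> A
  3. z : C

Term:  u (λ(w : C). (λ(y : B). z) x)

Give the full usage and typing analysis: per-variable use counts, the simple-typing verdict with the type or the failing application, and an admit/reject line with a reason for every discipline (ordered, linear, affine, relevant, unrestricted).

variable uses: x: 1; u: 1; z: 1; w [bound]: 0; y [bound]: 0
order of uses: u, z, x
typing: well-typed — term : A
ordered: ✗ — w, y left unused
linear: ✗ — w, y left unused
affine: ✓ — at most one use each (x, u, z, w, y)
relevant: ✗ — w, y left unused
unrestricted: ✓ — type-checks (A) and nothing is barred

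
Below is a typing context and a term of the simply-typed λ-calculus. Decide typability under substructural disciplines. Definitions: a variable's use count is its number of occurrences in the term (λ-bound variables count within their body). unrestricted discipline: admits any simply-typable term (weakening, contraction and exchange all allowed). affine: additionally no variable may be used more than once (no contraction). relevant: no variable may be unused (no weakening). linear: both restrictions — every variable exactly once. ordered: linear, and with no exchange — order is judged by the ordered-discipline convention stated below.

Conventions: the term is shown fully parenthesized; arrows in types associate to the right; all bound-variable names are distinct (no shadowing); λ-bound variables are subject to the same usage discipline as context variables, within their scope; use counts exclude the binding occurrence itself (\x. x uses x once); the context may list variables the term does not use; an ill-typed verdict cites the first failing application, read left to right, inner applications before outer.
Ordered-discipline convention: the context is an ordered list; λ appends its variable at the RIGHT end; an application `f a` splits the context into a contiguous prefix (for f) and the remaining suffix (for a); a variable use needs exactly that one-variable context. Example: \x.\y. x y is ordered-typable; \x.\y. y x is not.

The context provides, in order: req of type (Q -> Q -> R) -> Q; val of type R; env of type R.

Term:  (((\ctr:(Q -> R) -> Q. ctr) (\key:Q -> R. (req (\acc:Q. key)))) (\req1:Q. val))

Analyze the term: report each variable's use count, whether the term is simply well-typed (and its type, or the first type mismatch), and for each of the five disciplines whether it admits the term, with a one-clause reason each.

use counts: req: 1×; val: 1×; env: 0×; ctr [bound]: 1×; key [bound]: 1×; acc [bound]: 0×; req1 [bound]: 0×
use order (left to right): ctr, req, key, val
typing: the term checks, with type Q
ordered: ✗ — needs weakening: env, acc, req1 unused
linear: ✗ — needs weakening: env, acc, req1 unused
affine: ✓ — no duplicate uses among req, val, env, ctr, key, acc, req1
relevant: ✗ — needs weakening: env, acc, req1 unused
unrestricted: ✓ — simply typable at Q; W, C, E all held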